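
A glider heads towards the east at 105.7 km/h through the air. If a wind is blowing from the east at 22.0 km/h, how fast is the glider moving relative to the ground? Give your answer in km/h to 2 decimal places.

83.70 km/h

Taking east as x and north as y: velocity relative to the air = (105.700, 0.000) km/h; the air relative to ground = (-22.000, 0.000) km/h.
Velocity relative to ground = (105.700, 0.000) + (-22.000, 0.000) = (83.700, 0.000) km/h.
Speed = |(83.700, 0.000)| = 83.700 km/h.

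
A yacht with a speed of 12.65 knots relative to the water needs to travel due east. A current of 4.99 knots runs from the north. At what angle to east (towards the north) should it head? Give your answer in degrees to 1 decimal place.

23.2°

The current pushes perpendicular to the desired track; the heading must have a component into the current equal to 4.99 knots: 12.65 sin θ = 4.99.
sin θ = 0.3945, so θ = 23.233°.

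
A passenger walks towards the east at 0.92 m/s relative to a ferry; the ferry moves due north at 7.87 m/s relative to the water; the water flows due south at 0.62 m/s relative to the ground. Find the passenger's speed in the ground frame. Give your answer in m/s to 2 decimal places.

In east/north components (m/s): passenger relative to ferry = (0.920, 0.000); ferry relative to water = (0.000, 7.870); water relative to ground = (0.000, -0.620).
Sum = (0.920, 7.250) m/s.
Speed = |(0.920, 7.250)| = 7.308 m/s.

7.31 m/s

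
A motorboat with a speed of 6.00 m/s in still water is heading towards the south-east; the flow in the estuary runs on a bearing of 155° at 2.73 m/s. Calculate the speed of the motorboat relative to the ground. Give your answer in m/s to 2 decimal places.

Taking east as x and north as y: velocity relative to the water = (4.243, -4.243) m/s; the water relative to ground = (1.154, -2.474) m/s.
Velocity relative to ground = (4.243, -4.243) + (1.154, -2.474) = (5.396, -6.717) m/s.
Speed = |(5.396, -6.717)| = 8.616 m/s.

8.62 m/s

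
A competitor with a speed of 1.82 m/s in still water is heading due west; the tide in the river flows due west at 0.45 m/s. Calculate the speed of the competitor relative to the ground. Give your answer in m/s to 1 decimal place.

Taking east as x and north as y: velocity relative to the water = (-1.820, 0.000) m/s; the water relative to ground = (-0.450, 0.000) m/s.
Velocity relative to ground = (-1.820, 0.000) + (-0.450, 0.000) = (-2.270, 0.000) m/s.
Speed = |(-2.270, 0.000)| = 2.270 m/s.

2.3 m/s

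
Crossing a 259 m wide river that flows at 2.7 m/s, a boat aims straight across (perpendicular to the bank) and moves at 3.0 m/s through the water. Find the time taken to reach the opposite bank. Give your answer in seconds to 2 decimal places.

The component of the boat's velocity perpendicular to the bank is 3.0 m/s.
The flow acts along the bank and has no component across it.
Time = 259 / 3.000 = 86.333 s.

86.33 s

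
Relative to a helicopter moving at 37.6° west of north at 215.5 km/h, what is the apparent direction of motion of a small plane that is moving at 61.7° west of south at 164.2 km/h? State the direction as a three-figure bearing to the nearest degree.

183°

Taking east as x and north as y: small plane velocity = (-144.574, -77.845) km/h; helicopter velocity = (-131.486, 170.738) km/h.
Velocity of small plane relative to helicopter = (-144.574, -77.845) − (-131.486, 170.738) = (-13.088, -248.584) km/h.
Bearing = atan2(-13.09, -248.58) = 183.01° clockwise from north.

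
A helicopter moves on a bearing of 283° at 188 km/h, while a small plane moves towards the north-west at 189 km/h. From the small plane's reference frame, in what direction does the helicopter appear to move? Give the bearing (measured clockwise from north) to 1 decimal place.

208.5°

Taking east as x and north as y: helicopter velocity = (-183.182, 42.291) km/h; small plane velocity = (-133.643, 133.643) km/h.
Velocity of helicopter relative to small plane = (-183.182, 42.291) − (-133.643, 133.643) = (-49.538, -91.352) km/h.
Bearing = atan2(-49.54, -91.35) = 208.47° clockwise from north.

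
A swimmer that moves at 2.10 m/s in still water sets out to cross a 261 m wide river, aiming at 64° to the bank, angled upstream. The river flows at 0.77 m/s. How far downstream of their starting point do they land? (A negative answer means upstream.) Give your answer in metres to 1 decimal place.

Perpendicular speed = 1.887 m/s; crossing time = 261 / 1.887 = 138.281 s.
Net downstream speed = -0.151 m/s.
Drift = -0.151 × 138.281 = -20.822 m (upstream).

-20.8 m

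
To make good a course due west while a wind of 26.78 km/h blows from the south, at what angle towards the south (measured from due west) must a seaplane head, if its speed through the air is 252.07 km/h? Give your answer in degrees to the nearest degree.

The wind pushes perpendicular to the desired track; the heading must have a component into the wind equal to 26.78 km/h: 252.07 sin θ = 26.78.
sin θ = 0.1062, so θ = 6.099°.

6°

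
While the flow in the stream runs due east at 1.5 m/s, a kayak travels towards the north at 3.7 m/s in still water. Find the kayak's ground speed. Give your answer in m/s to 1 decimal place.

Taking east as x and north as y: velocity relative to the water = (0.000, 3.700) m/s; the water relative to ground = (1.500, 0.000) m/s.
Velocity relative to ground = (0.000, 3.700) + (1.500, 0.000) = (1.500, 3.700) m/s.
Speed = |(1.500, 3.700)| = 3.992 m/s.

4.0 m/s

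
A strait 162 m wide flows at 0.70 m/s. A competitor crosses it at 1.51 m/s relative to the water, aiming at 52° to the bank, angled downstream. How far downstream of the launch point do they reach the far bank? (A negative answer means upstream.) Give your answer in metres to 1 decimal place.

221.9 m

Perpendicular speed = 1.190 m/s; crossing time = 162 / 1.190 = 136.146 s.
Net downstream speed = 1.630 m/s.
Drift = 1.630 × 136.146 = 221.871 m (downstream).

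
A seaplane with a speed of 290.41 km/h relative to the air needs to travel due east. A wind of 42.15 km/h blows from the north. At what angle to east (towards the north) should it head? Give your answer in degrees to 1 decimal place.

The wind pushes perpendicular to the desired track; the heading must have a component into the wind equal to 42.15 km/h: 290.41 sin θ = 42.15.
sin θ = 0.1451, so θ = 8.345°.

8.3°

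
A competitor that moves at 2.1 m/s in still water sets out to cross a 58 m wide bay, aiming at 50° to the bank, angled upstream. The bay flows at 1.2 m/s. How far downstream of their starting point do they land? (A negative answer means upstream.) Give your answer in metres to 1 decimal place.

-5.4 m

Perpendicular speed = 1.609 m/s; crossing time = 58 / 1.609 = 36.054 s.
Net downstream speed = -0.150 m/s.
Drift = -0.150 × 36.054 = -5.403 m (upstream).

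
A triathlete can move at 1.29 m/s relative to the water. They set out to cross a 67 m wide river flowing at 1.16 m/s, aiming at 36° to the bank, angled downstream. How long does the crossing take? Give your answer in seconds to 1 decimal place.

The component of the triathlete's velocity perpendicular to the bank is 1.29 × sin 36° = 0.758 m/s.
The current is parallel to the bank, so it does not affect the crossing time.
Time = 67 / 0.758 = 88.362 s.

88.4 s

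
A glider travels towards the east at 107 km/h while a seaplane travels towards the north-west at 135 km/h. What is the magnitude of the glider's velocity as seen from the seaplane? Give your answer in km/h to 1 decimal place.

223.8 km/h

Taking east as x and north as y: glider velocity = (107.000, 0.000) km/h; seaplane velocity = (-95.459, 95.459) km/h.
Velocity of glider relative to seaplane = (107.000, 0.000) − (-95.459, 95.459) = (202.459, -95.459) km/h.
Magnitude = |(202.459, -95.459)| = 223.835 km/h.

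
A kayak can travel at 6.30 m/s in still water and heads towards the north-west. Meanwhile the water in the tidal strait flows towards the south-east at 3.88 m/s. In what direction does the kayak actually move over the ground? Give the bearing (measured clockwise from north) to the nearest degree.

315°

Taking east as x and north as y: velocity relative to the water = (-4.455, 4.455) m/s; the water relative to ground = (2.744, -2.744) m/s.
Velocity relative to ground = (-4.455, 4.455) + (2.744, -2.744) = (-1.711, 1.711) m/s.
Bearing = atan2(-1.71, 1.71) = 315.00° clockwise from north.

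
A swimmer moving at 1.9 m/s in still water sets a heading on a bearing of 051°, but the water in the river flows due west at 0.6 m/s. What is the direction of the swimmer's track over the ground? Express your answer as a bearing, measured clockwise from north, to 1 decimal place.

Taking east as x and north as y: velocity relative to the water = (1.477, 1.196) m/s; the water relative to ground = (-0.600, 0.000) m/s.
Velocity relative to ground = (1.477, 1.196) + (-0.600, 0.000) = (0.877, 1.196) m/s.
Bearing = atan2(0.88, 1.20) = 36.25° clockwise from north.

036.2°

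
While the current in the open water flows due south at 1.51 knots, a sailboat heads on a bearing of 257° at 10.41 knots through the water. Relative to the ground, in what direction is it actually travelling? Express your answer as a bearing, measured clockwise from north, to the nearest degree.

Taking east as x and north as y: velocity relative to the water = (-10.143, -2.342) knots; the water relative to ground = (0.000, -1.510) knots.
Velocity relative to ground = (-10.143, -2.342) + (0.000, -1.510) = (-10.143, -3.852) knots.
Bearing = atan2(-10.14, -3.85) = 249.21° clockwise from north.

249°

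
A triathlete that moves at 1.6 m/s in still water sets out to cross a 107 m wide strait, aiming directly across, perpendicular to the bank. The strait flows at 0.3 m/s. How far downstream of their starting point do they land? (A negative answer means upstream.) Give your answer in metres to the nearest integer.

Perpendicular speed = 1.600 m/s; crossing time = 107 / 1.600 = 66.875 s.
Net downstream speed = 0.300 m/s.
Drift = 0.300 × 66.875 = 20.062 m (downstream).

20 m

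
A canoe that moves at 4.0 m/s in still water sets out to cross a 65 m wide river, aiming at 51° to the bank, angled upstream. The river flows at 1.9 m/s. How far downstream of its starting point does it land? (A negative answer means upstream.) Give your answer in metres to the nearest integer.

Perpendicular speed = 3.109 m/s; crossing time = 65 / 3.109 = 20.910 s.
Net downstream speed = -0.617 m/s.
Drift = -0.617 × 20.910 = -12.907 m (upstream).

-13 m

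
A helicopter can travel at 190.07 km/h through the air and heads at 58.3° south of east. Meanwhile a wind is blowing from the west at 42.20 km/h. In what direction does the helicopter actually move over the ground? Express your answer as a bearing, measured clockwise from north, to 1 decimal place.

138.7°

Taking east as x and north as y: velocity relative to the air = (99.876, -161.714) km/h; the air relative to ground = (42.200, 0.000) km/h.
Velocity relative to ground = (99.876, -161.714) + (42.200, 0.000) = (142.076, -161.714) km/h.
Bearing = atan2(142.08, -161.71) = 138.70° clockwise from north.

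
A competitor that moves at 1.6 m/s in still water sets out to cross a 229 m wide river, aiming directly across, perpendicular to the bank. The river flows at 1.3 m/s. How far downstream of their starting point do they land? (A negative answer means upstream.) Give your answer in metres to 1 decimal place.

186.1 m

Perpendicular speed = 1.600 m/s; crossing time = 229 / 1.600 = 143.125 s.
Net downstream speed = 1.300 m/s.
Drift = 1.300 × 143.125 = 186.062 m (downstream).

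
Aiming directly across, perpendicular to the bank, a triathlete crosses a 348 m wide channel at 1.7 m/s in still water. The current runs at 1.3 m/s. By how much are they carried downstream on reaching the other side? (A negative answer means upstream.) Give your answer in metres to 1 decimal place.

266.1 m

Perpendicular speed = 1.700 m/s; crossing time = 348 / 1.700 = 204.706 s.
Net downstream speed = 1.300 m/s.
Drift = 1.300 × 204.706 = 266.118 m (downstream).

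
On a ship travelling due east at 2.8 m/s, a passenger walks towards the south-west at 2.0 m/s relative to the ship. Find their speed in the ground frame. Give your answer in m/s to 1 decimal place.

Taking east as x and north as y: ship velocity = (2.800, 0.000) m/s; passenger velocity relative to ship = (-1.414, -1.414) m/s.
Velocity relative to ground = (2.800, 0.000) + (-1.414, -1.414) = (1.386, -1.414) m/s.
Speed = |(1.386, -1.414)| = 1.980 m/s.

2.0 m/s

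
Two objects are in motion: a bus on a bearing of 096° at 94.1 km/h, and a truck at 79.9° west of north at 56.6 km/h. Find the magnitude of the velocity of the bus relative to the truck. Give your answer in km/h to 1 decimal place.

150.6 km/h

Taking east as x and north as y: bus velocity = (93.585, -9.836) km/h; truck velocity = (-55.723, 9.926) km/h.
Velocity of bus relative to truck = (93.585, -9.836) − (-55.723, 9.926) = (149.307, -19.762) km/h.
Magnitude = |(149.307, -19.762)| = 150.610 km/h.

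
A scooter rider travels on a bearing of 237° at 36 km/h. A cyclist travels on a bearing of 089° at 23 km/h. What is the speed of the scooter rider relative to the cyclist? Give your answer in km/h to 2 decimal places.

Taking east as x and north as y: scooter rider velocity = (-30.192, -19.607) km/h; cyclist velocity = (22.996, 0.401) km/h.
Velocity of scooter rider relative to cyclist = (-30.192, -19.607) − (22.996, 0.401) = (-53.189, -20.008) km/h.
Magnitude = |(-53.189, -20.008)| = 56.828 km/h.

56.83 km/h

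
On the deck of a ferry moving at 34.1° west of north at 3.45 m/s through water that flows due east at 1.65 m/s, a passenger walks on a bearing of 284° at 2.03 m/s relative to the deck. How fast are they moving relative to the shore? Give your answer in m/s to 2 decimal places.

4.04 m/s

In east/north components (m/s): passenger relative to ferry = (-1.970, 0.491); ferry relative to water = (-1.934, 2.857); water relative to ground = (1.650, 0.000).
Sum = (-2.254, 3.348) m/s.
Speed = |(-2.254, 3.348)| = 4.036 m/s.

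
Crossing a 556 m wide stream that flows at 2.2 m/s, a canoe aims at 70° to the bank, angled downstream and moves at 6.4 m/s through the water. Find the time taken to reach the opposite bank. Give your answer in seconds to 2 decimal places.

The component of the canoe's velocity perpendicular to the bank is 6.4 × sin 70° = 6.014 m/s.
The flow acts along the bank and has no component across it.
Time = 556 / 6.014 = 92.450 s.

92.45 s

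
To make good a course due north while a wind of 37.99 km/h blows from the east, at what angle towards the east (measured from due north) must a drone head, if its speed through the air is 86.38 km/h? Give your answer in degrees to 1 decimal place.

The wind pushes perpendicular to the desired track; the heading must have a component into the wind equal to 37.99 km/h: 86.38 sin θ = 37.99.
sin θ = 0.4398, so θ = 26.091°.

26.1°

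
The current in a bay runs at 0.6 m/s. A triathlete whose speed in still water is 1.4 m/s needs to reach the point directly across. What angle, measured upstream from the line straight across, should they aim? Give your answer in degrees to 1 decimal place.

25.4°

To cancel the current, the upstream component of the triathlete's velocity must equal the flow: 1.4 sin θ = 0.6.
sin θ = 0.6 / 1.4 = 0.4286.
θ = arcsin(0.4286) = 25.377°.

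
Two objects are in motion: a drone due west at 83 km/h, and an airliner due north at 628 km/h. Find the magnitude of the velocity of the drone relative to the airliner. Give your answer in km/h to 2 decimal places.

633.46 km/h

Taking east as x and north as y: drone velocity = (-83.000, 0.000) km/h; airliner velocity = (0.000, 628.000) km/h.
Velocity of drone relative to airliner = (-83.000, 0.000) − (0.000, 628.000) = (-83.000, -628.000) km/h.
Magnitude = |(-83.000, -628.000)| = 633.461 km/h.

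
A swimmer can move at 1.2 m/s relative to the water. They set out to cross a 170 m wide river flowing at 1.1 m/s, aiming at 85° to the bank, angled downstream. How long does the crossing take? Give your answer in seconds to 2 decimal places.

142.21 s

The component of the swimmer's velocity perpendicular to the bank is 1.2 × sin 85° = 1.195 m/s.
The flow acts along the bank and has no component across it.
Time = 170 / 1.195 = 142.208 s.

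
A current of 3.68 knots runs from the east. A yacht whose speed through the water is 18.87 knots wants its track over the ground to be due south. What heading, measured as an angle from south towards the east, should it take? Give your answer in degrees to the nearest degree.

The current pushes perpendicular to the desired track; the heading must have a component into the current equal to 3.68 knots: 18.87 sin θ = 3.68.
sin θ = 0.1950, so θ = 11.246°.

11°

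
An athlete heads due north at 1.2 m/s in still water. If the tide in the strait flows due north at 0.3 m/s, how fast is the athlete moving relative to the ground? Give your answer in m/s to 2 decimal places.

Taking east as x and north as y: velocity relative to the water = (0.000, 1.200) m/s; the water relative to ground = (0.000, 0.300) m/s.
Velocity relative to ground = (0.000, 1.200) + (0.000, 0.300) = (0.000, 1.500) m/s.
Speed = |(0.000, 1.500)| = 1.500 m/s.

1.50 m/s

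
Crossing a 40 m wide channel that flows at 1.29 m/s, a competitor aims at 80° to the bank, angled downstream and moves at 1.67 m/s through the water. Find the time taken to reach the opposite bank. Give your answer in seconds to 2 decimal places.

The component of the competitor's velocity perpendicular to the bank is 1.67 × sin 80° = 1.645 m/s.
The flow acts along the bank and has no component across it.
Time = 40 / 1.645 = 24.322 s.

24.32 s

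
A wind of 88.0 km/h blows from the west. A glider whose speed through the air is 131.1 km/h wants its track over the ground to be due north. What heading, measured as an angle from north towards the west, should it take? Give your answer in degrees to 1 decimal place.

The wind pushes perpendicular to the desired track; the heading must have a component into the wind equal to 88.0 km/h: 131.1 sin θ = 88.0.
sin θ = 0.6712, so θ = 42.163°.

42.2°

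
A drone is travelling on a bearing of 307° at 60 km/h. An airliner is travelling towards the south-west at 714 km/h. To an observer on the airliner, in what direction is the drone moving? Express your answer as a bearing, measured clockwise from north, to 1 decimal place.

040.2°

Taking east as x and north as y: drone velocity = (-47.918, 36.109) km/h; airliner velocity = (-504.874, -504.874) km/h.
Velocity of drone relative to airliner = (-47.918, 36.109) − (-504.874, -504.874) = (456.956, 540.983) km/h.
Bearing = atan2(456.96, 540.98) = 40.19° clockwise from north.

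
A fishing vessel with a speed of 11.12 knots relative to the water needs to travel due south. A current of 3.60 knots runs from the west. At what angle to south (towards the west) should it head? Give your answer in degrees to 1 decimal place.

The current pushes perpendicular to the desired track; the heading must have a component into the current equal to 3.60 knots: 11.12 sin θ = 3.60.
sin θ = 0.3237, so θ = 18.889°.

18.9°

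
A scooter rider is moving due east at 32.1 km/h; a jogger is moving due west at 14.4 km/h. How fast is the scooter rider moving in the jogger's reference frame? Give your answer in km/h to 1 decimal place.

46.5 km/h

Taking east as x and north as y: scooter rider velocity = (32.100, 0.000) km/h; jogger velocity = (-14.400, 0.000) km/h.
Velocity of scooter rider relative to jogger = (32.100, 0.000) − (-14.400, 0.000) = (46.500, 0.000) km/h.
Magnitude = |(46.500, 0.000)| = 46.500 km/h.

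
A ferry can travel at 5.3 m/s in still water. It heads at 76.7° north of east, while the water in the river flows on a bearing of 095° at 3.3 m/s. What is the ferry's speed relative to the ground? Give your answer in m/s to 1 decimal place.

6.6 m/s

Taking east as x and north as y: velocity relative to the water = (1.219, 5.158) m/s; the water relative to ground = (3.287, -0.288) m/s.
Velocity relative to ground = (1.219, 5.158) + (3.287, -0.288) = (4.507, 4.870) m/s.
Speed = |(4.507, 4.870)| = 6.635 m/s.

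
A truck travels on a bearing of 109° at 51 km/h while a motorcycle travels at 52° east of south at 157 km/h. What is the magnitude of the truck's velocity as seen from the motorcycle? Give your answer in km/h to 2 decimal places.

110.04 km/h

Taking east as x and north as y: truck velocity = (48.221, -16.604) km/h; motorcycle velocity = (123.718, -96.659) km/h.
Velocity of truck relative to motorcycle = (48.221, -16.604) − (123.718, -96.659) = (-75.496, 80.055) km/h.
Magnitude = |(-75.496, 80.055)| = 110.038 km/h.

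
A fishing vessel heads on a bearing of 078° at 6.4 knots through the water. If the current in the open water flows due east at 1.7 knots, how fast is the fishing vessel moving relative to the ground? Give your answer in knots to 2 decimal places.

Taking east as x and north as y: velocity relative to the water = (6.260, 1.331) knots; the water relative to ground = (1.700, 0.000) knots.
Velocity relative to ground = (6.260, 1.331) + (1.700, 0.000) = (7.960, 1.331) knots.
Speed = |(7.960, 1.331)| = 8.071 knots.

8.07 knots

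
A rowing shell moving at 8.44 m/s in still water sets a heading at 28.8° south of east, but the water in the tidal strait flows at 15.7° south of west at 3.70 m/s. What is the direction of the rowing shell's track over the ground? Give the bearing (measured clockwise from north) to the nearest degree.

Taking east as x and north as y: velocity relative to the water = (7.396, -4.066) m/s; the water relative to ground = (-3.562, -1.001) m/s.
Velocity relative to ground = (7.396, -4.066) + (-3.562, -1.001) = (3.834, -5.067) m/s.
Bearing = atan2(3.83, -5.07) = 142.89° clockwise from north.

143°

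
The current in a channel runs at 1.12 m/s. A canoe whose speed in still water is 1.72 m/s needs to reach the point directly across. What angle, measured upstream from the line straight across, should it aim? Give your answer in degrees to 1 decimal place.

To cancel the current, the upstream component of the canoe's velocity must equal the flow: 1.72 sin θ = 1.12.
sin θ = 1.12 / 1.72 = 0.6512.
θ = arcsin(0.6512) = 40.629°.

40.6°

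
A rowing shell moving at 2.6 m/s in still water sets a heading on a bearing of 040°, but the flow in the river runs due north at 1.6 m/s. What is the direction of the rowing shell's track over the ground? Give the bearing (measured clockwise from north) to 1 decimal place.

Taking east as x and north as y: velocity relative to the water = (1.671, 1.992) m/s; the water relative to ground = (0.000, 1.600) m/s.
Velocity relative to ground = (1.671, 1.992) + (0.000, 1.600) = (1.671, 3.592) m/s.
Bearing = atan2(1.67, 3.59) = 24.95° clockwise from north.

025.0°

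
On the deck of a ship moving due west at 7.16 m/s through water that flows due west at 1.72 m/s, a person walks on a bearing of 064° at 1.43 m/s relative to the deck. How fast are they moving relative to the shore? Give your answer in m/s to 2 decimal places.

In east/north components (m/s): person relative to ship = (1.285, 0.627); ship relative to water = (-7.160, 0.000); water relative to ground = (-1.720, 0.000).
Sum = (-7.595, 0.627) m/s.
Speed = |(-7.595, 0.627)| = 7.621 m/s.

7.62 m/s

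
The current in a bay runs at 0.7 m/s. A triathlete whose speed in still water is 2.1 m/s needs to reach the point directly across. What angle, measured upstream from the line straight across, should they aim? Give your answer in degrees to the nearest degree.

19°

To cancel the current, the upstream component of the triathlete's velocity must equal the flow: 2.1 sin θ = 0.7.
sin θ = 0.7 / 2.1 = 0.3333.
θ = arcsin(0.3333) = 19.471°.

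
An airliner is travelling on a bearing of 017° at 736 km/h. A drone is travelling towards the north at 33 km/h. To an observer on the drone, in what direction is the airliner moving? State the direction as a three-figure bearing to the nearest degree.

Taking east as x and north as y: airliner velocity = (215.186, 703.840) km/h; drone velocity = (0.000, 33.000) km/h.
Velocity of airliner relative to drone = (215.186, 703.840) − (0.000, 33.000) = (215.186, 670.840) km/h.
Bearing = atan2(215.19, 670.84) = 17.78° clockwise from north.

018°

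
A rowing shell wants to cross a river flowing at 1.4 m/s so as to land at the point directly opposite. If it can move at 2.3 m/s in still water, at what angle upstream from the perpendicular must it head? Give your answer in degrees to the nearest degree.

37°

To cancel the current, the upstream component of the rowing shell's velocity must equal the flow: 2.3 sin θ = 1.4.
sin θ = 1.4 / 2.3 = 0.6087.
θ = arcsin(0.6087) = 37.495°.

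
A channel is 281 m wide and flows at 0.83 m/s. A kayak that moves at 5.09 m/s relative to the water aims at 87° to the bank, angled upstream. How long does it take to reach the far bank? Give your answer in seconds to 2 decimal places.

The component of the kayak's velocity perpendicular to the bank is 5.09 × sin 87° = 5.083 m/s.
Only the cross-stream component determines the crossing time; the current contributes nothing perpendicular to the bank.
Time = 281 / 5.083 = 55.282 s.

55.28 s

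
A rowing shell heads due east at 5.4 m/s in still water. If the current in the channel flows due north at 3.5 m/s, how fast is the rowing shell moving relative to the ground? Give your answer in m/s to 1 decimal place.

Taking east as x and north as y: velocity relative to the water = (5.400, 0.000) m/s; the water relative to ground = (0.000, 3.500) m/s.
Velocity relative to ground = (5.400, 0.000) + (0.000, 3.500) = (5.400, 3.500) m/s.
Speed = |(5.400, 3.500)| = 6.435 m/s.

6.4 m/s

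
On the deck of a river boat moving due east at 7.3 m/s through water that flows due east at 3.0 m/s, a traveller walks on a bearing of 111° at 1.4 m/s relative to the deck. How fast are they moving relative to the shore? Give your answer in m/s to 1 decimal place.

In east/north components (m/s): traveller relative to river boat = (1.307, -0.502); river boat relative to water = (7.300, 0.000); water relative to ground = (3.000, 0.000).
Sum = (11.607, -0.502) m/s.
Speed = |(11.607, -0.502)| = 11.618 m/s.

11.6 m/s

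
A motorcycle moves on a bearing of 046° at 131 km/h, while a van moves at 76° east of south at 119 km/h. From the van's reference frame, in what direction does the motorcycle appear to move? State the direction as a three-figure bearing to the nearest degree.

Taking east as x and north as y: motorcycle velocity = (94.234, 91.000) km/h; van velocity = (115.465, -28.789) km/h.
Velocity of motorcycle relative to van = (94.234, 91.000) − (115.465, -28.789) = (-21.232, 119.789) km/h.
Bearing = atan2(-21.23, 119.79) = 349.95° clockwise from north.

350°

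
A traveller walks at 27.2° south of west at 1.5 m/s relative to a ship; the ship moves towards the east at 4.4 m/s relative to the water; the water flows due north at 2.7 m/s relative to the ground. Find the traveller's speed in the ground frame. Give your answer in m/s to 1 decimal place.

3.7 m/s

In east/north components (m/s): traveller relative to ship = (-1.334, -0.686); ship relative to water = (4.400, 0.000); water relative to ground = (0.000, 2.700).
Sum = (3.066, 2.014) m/s.
Speed = |(3.066, 2.014)| = 3.668 m/s.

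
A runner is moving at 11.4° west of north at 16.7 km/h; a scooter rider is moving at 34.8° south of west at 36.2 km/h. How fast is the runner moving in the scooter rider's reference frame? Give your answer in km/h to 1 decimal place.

Taking east as x and north as y: runner velocity = (-3.301, 16.371) km/h; scooter rider velocity = (-29.726, -20.660) km/h.
Velocity of runner relative to scooter rider = (-3.301, 16.371) − (-29.726, -20.660) = (26.425, 37.030) km/h.
Magnitude = |(26.425, 37.030)| = 45.492 km/h.

45.5 km/h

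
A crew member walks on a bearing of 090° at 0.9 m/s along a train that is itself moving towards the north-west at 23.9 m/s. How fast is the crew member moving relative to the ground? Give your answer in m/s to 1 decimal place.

Taking east as x and north as y: train velocity = (-16.900, 16.900) m/s; crew member velocity relative to train = (0.900, 0.000) m/s.
Velocity relative to ground = (-16.900, 16.900) + (0.900, 0.000) = (-16.000, 16.900) m/s.
Speed = |(-16.000, 16.900)| = 23.272 m/s.

23.3 m/s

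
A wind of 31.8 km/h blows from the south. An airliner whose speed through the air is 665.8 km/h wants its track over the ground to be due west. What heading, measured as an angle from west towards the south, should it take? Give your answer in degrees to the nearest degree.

3°

The wind pushes perpendicular to the desired track; the heading must have a component into the wind equal to 31.8 km/h: 665.8 sin θ = 31.8.
sin θ = 0.0478, so θ = 2.738°.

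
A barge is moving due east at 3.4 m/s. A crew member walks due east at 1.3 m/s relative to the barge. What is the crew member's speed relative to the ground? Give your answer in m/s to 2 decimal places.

4.70 m/s

Taking east as x and north as y: barge velocity = (3.400, 0.000) m/s; crew member velocity relative to barge = (1.300, 0.000) m/s.
Velocity relative to ground = (3.400, 0.000) + (1.300, 0.000) = (4.700, 0.000) m/s.
Speed = |(4.700, 0.000)| = 4.700 m/s.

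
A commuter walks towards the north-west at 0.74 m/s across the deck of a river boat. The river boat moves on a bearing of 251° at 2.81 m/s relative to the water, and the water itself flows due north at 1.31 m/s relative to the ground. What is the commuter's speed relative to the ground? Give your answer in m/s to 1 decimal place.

3.3 m/s

In east/north components (m/s): commuter relative to river boat = (-0.523, 0.523); river boat relative to water = (-2.657, -0.915); water relative to ground = (0.000, 1.310).
Sum = (-3.180, 0.918) m/s.
Speed = |(-3.180, 0.918)| = 3.310 m/s.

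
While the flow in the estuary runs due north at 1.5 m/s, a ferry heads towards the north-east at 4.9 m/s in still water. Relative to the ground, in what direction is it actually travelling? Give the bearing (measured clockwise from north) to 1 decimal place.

Taking east as x and north as y: velocity relative to the water = (3.465, 3.465) m/s; the water relative to ground = (0.000, 1.500) m/s.
Velocity relative to ground = (3.465, 3.465) + (0.000, 1.500) = (3.465, 4.965) m/s.
Bearing = atan2(3.46, 4.96) = 34.91° clockwise from north.

034.9°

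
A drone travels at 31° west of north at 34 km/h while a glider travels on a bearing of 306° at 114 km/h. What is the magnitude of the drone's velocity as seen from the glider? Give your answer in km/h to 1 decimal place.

Taking east as x and north as y: drone velocity = (-17.511, 29.144) km/h; glider velocity = (-92.228, 67.008) km/h.
Velocity of drone relative to glider = (-17.511, 29.144) − (-92.228, 67.008) = (74.717, -37.864) km/h.
Magnitude = |(74.717, -37.864)| = 83.763 km/h.

83.8 km/h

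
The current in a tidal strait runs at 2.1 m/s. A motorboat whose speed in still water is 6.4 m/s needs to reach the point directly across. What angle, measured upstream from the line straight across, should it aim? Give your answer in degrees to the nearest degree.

19°

To cancel the current, the upstream component of the motorboat's velocity must equal the flow: 6.4 sin θ = 2.1.
sin θ = 2.1 / 6.4 = 0.3281.
θ = arcsin(0.3281) = 19.155°.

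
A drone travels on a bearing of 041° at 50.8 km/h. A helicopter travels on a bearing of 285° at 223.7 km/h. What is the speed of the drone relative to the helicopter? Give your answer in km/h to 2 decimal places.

250.17 km/h

Taking east as x and north as y: drone velocity = (33.328, 38.339) km/h; helicopter velocity = (-216.078, 57.898) km/h.
Velocity of drone relative to helicopter = (33.328, 38.339) − (-216.078, 57.898) = (249.405, -19.559) km/h.
Magnitude = |(249.405, -19.559)| = 250.171 km/h.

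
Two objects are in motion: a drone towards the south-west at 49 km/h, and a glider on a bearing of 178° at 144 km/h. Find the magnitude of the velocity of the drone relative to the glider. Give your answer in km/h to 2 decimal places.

116.24 km/h

Taking east as x and north as y: drone velocity = (-34.648, -34.648) km/h; glider velocity = (5.026, -143.912) km/h.
Velocity of drone relative to glider = (-34.648, -34.648) − (5.026, -143.912) = (-39.674, 109.264) km/h.
Magnitude = |(-39.674, 109.264)| = 116.244 km/h.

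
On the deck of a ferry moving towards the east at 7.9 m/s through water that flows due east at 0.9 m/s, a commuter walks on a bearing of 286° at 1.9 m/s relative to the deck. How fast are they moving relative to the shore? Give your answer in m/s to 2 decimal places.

6.99 m/s

In east/north components (m/s): commuter relative to ferry = (-1.826, 0.524); ferry relative to water = (7.900, 0.000); water relative to ground = (0.900, 0.000).
Sum = (6.974, 0.524) m/s.
Speed = |(6.974, 0.524)| = 6.993 m/s.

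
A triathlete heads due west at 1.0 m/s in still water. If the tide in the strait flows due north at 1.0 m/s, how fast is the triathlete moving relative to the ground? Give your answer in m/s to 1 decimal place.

1.4 m/s

Taking east as x and north as y: velocity relative to the water = (-1.000, 0.000) m/s; the water relative to ground = (0.000, 1.000) m/s.
Velocity relative to ground = (-1.000, 0.000) + (0.000, 1.000) = (-1.000, 1.000) m/s.
Speed = |(-1.000, 1.000)| = 1.414 m/s.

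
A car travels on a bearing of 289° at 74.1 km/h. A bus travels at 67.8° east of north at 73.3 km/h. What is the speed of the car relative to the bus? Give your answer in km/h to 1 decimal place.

Taking east as x and north as y: car velocity = (-70.063, 24.125) km/h; bus velocity = (67.866, 27.696) km/h.
Velocity of car relative to bus = (-70.063, 24.125) − (67.866, 27.696) = (-137.929, -3.571) km/h.
Magnitude = |(-137.929, -3.571)| = 137.975 km/h.

138.0 km/h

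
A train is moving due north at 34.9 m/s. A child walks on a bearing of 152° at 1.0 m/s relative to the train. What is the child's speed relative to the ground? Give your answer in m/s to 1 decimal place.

34.0 m/s

Taking east as x and north as y: train velocity = (0.000, 34.900) m/s; child velocity relative to train = (0.469, -0.883) m/s.
Velocity relative to ground = (0.000, 34.900) + (0.469, -0.883) = (0.469, 34.017) m/s.
Speed = |(0.469, 34.017)| = 34.020 m/s.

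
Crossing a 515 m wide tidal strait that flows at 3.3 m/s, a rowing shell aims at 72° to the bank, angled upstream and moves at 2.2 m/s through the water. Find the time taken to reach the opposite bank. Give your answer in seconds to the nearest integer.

The component of the rowing shell's velocity perpendicular to the bank is 2.2 × sin 72° = 2.092 m/s.
Only the cross-stream component determines the crossing time; the current contributes nothing perpendicular to the bank.
Time = 515 / 2.092 = 246.138 s.

246 s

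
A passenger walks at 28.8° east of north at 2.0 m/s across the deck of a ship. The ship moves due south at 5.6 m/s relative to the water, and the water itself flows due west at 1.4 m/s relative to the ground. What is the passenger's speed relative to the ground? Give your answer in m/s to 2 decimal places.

In east/north components (m/s): passenger relative to ship = (0.964, 1.753); ship relative to water = (0.000, -5.600); water relative to ground = (-1.400, 0.000).
Sum = (-0.436, -3.847) m/s.
Speed = |(-0.436, -3.847)| = 3.872 m/s.

3.87 m/s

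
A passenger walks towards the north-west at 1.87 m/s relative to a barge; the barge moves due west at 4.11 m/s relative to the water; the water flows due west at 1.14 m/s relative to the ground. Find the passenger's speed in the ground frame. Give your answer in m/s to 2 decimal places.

In east/north components (m/s): passenger relative to barge = (-1.322, 1.322); barge relative to water = (-4.110, 0.000); water relative to ground = (-1.140, 0.000).
Sum = (-6.572, 1.322) m/s.
Speed = |(-6.572, 1.322)| = 6.704 m/s.

6.70 m/s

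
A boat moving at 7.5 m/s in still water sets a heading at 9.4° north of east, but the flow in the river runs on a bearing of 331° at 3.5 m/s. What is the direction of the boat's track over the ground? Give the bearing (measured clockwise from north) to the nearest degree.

Taking east as x and north as y: velocity relative to the water = (7.399, 1.225) m/s; the water relative to ground = (-1.697, 3.061) m/s.
Velocity relative to ground = (7.399, 1.225) + (-1.697, 3.061) = (5.702, 4.286) m/s.
Bearing = atan2(5.70, 4.29) = 53.07° clockwise from north.

053°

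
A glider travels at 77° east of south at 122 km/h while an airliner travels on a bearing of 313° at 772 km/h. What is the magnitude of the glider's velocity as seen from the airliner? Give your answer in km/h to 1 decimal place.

879.8 km/h

Taking east as x and north as y: glider velocity = (118.873, -27.444) km/h; airliner velocity = (-564.605, 526.503) km/h.
Velocity of glider relative to airliner = (118.873, -27.444) − (-564.605, 526.503) = (683.478, -553.947) km/h.
Magnitude = |(683.478, -553.947)| = 879.772 km/h.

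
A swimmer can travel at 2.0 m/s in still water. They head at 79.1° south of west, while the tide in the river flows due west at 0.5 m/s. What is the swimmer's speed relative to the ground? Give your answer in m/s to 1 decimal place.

Taking east as x and north as y: velocity relative to the water = (-0.378, -1.964) m/s; the water relative to ground = (-0.500, 0.000) m/s.
Velocity relative to ground = (-0.378, -1.964) + (-0.500, 0.000) = (-0.878, -1.964) m/s.
Speed = |(-0.878, -1.964)| = 2.151 m/s.

2.2 m/s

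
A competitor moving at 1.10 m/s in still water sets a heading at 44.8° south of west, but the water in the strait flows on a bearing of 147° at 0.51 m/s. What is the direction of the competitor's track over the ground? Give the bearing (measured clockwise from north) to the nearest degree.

203°

Taking east as x and north as y: velocity relative to the water = (-0.781, -0.775) m/s; the water relative to ground = (0.278, -0.428) m/s.
Velocity relative to ground = (-0.781, -0.775) + (0.278, -0.428) = (-0.503, -1.203) m/s.
Bearing = atan2(-0.50, -1.20) = 202.68° clockwise from north.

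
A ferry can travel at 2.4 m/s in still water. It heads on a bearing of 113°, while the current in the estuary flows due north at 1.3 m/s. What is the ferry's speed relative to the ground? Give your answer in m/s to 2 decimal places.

2.24 m/s

Taking east as x and north as y: velocity relative to the water = (2.209, -0.938) m/s; the water relative to ground = (0.000, 1.300) m/s.
Velocity relative to ground = (2.209, -0.938) + (0.000, 1.300) = (2.209, 0.362) m/s.
Speed = |(2.209, 0.362)| = 2.239 m/s.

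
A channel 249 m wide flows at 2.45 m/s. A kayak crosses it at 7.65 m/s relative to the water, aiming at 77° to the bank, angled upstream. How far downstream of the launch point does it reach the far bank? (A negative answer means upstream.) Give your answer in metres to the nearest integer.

24 m

Perpendicular speed = 7.454 m/s; crossing time = 249 / 7.454 = 33.405 s.
Net downstream speed = 0.729 m/s.
Drift = 0.729 × 33.405 = 24.357 m (downstream).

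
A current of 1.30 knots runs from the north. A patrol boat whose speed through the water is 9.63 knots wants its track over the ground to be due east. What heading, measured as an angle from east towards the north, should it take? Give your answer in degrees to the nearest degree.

The current pushes perpendicular to the desired track; the heading must have a component into the current equal to 1.30 knots: 9.63 sin θ = 1.30.
sin θ = 0.1350, so θ = 7.758°.

8°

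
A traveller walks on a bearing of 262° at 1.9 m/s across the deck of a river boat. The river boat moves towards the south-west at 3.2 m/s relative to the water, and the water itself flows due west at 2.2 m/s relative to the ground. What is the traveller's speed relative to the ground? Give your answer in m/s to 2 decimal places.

In east/north components (m/s): traveller relative to river boat = (-1.882, -0.264); river boat relative to water = (-2.263, -2.263); water relative to ground = (-2.200, 0.000).
Sum = (-6.344, -2.527) m/s.
Speed = |(-6.344, -2.527)| = 6.829 m/s.

6.83 m/s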